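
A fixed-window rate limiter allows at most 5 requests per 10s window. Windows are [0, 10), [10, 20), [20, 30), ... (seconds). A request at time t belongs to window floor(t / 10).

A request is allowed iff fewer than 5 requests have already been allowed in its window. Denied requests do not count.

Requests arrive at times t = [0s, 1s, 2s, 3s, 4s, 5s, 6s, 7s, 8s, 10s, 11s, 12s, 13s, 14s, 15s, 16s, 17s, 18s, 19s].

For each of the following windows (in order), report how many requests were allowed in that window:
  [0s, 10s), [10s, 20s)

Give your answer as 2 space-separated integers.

Answer: 5 5

Derivation:
Processing requests:
  req#1 t=0s (window 0): ALLOW
  req#2 t=1s (window 0): ALLOW
  req#3 t=2s (window 0): ALLOW
  req#4 t=3s (window 0): ALLOW
  req#5 t=4s (window 0): ALLOW
  req#6 t=5s (window 0): DENY
  req#7 t=6s (window 0): DENY
  req#8 t=7s (window 0): DENY
  req#9 t=8s (window 0): DENY
  req#10 t=10s (window 1): ALLOW
  req#11 t=11s (window 1): ALLOW
  req#12 t=12s (window 1): ALLOW
  req#13 t=13s (window 1): ALLOW
  req#14 t=14s (window 1): ALLOW
  req#15 t=15s (window 1): DENY
  req#16 t=16s (window 1): DENY
  req#17 t=17s (window 1): DENY
  req#18 t=18s (window 1): DENY
  req#19 t=19s (window 1): DENY

Allowed counts by window: 5 5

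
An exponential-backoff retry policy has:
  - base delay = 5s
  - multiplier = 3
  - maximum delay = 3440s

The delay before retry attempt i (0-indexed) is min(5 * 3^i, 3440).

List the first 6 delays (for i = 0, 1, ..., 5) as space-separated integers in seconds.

Answer: 5 15 45 135 405 1215

Derivation:
Computing each delay:
  i=0: min(5*3^0, 3440) = 5
  i=1: min(5*3^1, 3440) = 15
  i=2: min(5*3^2, 3440) = 45
  i=3: min(5*3^3, 3440) = 135
  i=4: min(5*3^4, 3440) = 405
  i=5: min(5*3^5, 3440) = 1215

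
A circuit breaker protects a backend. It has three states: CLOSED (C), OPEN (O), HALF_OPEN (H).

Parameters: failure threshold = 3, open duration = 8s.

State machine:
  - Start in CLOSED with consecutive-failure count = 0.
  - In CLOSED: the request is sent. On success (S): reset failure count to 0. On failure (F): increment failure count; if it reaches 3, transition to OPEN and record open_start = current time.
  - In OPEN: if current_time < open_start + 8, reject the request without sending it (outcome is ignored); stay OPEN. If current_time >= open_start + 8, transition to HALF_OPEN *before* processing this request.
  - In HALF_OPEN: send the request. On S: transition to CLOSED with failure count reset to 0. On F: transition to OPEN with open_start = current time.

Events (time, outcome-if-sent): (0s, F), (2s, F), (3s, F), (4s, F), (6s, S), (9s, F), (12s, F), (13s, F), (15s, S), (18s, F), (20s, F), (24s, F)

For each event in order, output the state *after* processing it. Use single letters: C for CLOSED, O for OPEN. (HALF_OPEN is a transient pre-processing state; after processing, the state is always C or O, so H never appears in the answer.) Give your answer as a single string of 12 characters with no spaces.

Answer: CCOOOOOOOOOO

Derivation:
State after each event:
  event#1 t=0s outcome=F: state=CLOSED
  event#2 t=2s outcome=F: state=CLOSED
  event#3 t=3s outcome=F: state=OPEN
  event#4 t=4s outcome=F: state=OPEN
  event#5 t=6s outcome=S: state=OPEN
  event#6 t=9s outcome=F: state=OPEN
  event#7 t=12s outcome=F: state=OPEN
  event#8 t=13s outcome=F: state=OPEN
  event#9 t=15s outcome=S: state=OPEN
  event#10 t=18s outcome=F: state=OPEN
  event#11 t=20s outcome=F: state=OPEN
  event#12 t=24s outcome=F: state=OPEN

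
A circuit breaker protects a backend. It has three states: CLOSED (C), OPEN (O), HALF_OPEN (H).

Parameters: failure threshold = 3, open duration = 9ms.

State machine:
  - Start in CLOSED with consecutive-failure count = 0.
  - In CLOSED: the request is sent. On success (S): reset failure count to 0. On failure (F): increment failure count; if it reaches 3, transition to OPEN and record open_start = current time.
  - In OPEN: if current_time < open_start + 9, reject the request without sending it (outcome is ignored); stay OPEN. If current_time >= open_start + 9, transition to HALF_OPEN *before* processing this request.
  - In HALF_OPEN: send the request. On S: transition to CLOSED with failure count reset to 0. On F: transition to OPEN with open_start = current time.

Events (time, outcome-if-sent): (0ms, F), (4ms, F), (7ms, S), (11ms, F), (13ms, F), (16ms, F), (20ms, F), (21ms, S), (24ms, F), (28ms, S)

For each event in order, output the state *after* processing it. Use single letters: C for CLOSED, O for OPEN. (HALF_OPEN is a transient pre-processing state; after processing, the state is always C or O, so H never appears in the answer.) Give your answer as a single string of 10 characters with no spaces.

Answer: CCCCCOOOOC

Derivation:
State after each event:
  event#1 t=0ms outcome=F: state=CLOSED
  event#2 t=4ms outcome=F: state=CLOSED
  event#3 t=7ms outcome=S: state=CLOSED
  event#4 t=11ms outcome=F: state=CLOSED
  event#5 t=13ms outcome=F: state=CLOSED
  event#6 t=16ms outcome=F: state=OPEN
  event#7 t=20ms outcome=F: state=OPEN
  event#8 t=21ms outcome=S: state=OPEN
  event#9 t=24ms outcome=F: state=OPEN
  event#10 t=28ms outcome=S: state=CLOSED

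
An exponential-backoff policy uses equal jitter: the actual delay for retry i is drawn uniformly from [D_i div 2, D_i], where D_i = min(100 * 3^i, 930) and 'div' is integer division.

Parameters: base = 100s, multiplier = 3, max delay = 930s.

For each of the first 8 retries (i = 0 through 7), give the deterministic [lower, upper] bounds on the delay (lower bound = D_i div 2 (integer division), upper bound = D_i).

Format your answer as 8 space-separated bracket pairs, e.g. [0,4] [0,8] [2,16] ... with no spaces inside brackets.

Answer: [50,100] [150,300] [450,900] [465,930] [465,930] [465,930] [465,930] [465,930]

Derivation:
Computing bounds per retry:
  i=0: D_i=min(100*3^0,930)=100, bounds=[50,100]
  i=1: D_i=min(100*3^1,930)=300, bounds=[150,300]
  i=2: D_i=min(100*3^2,930)=900, bounds=[450,900]
  i=3: D_i=min(100*3^3,930)=930, bounds=[465,930]
  i=4: D_i=min(100*3^4,930)=930, bounds=[465,930]
  i=5: D_i=min(100*3^5,930)=930, bounds=[465,930]
  i=6: D_i=min(100*3^6,930)=930, bounds=[465,930]
  i=7: D_i=min(100*3^7,930)=930, bounds=[465,930]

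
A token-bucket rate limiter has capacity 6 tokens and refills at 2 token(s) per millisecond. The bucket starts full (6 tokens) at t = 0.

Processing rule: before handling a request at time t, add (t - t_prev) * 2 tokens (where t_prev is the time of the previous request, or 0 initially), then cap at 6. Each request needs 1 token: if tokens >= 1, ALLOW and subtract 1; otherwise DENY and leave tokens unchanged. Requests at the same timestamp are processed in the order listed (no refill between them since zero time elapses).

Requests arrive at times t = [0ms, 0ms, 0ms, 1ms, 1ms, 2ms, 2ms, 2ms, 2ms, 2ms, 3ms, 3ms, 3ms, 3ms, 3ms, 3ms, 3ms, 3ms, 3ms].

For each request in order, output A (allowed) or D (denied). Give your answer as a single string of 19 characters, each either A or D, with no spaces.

Answer: AAAAAAAAAAAADDDDDDD

Derivation:
Simulating step by step:
  req#1 t=0ms: ALLOW
  req#2 t=0ms: ALLOW
  req#3 t=0ms: ALLOW
  req#4 t=1ms: ALLOW
  req#5 t=1ms: ALLOW
  req#6 t=2ms: ALLOW
  req#7 t=2ms: ALLOW
  req#8 t=2ms: ALLOW
  req#9 t=2ms: ALLOW
  req#10 t=2ms: ALLOW
  req#11 t=3ms: ALLOW
  req#12 t=3ms: ALLOW
  req#13 t=3ms: DENY
  req#14 t=3ms: DENY
  req#15 t=3ms: DENY
  req#16 t=3ms: DENY
  req#17 t=3ms: DENY
  req#18 t=3ms: DENY
  req#19 t=3ms: DENY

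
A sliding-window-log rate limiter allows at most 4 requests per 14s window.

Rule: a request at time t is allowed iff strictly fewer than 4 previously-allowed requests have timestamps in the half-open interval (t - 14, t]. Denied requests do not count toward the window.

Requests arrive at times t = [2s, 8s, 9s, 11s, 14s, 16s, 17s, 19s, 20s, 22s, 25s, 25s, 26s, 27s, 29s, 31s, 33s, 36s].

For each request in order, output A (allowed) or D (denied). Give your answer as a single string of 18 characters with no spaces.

Tracking allowed requests in the window:
  req#1 t=2s: ALLOW
  req#2 t=8s: ALLOW
  req#3 t=9s: ALLOW
  req#4 t=11s: ALLOW
  req#5 t=14s: DENY
  req#6 t=16s: ALLOW
  req#7 t=17s: DENY
  req#8 t=19s: DENY
  req#9 t=20s: DENY
  req#10 t=22s: ALLOW
  req#11 t=25s: ALLOW
  req#12 t=25s: ALLOW
  req#13 t=26s: DENY
  req#14 t=27s: DENY
  req#15 t=29s: DENY
  req#16 t=31s: ALLOW
  req#17 t=33s: DENY
  req#18 t=36s: ALLOW

Answer: AAAADADDDAAADDDADA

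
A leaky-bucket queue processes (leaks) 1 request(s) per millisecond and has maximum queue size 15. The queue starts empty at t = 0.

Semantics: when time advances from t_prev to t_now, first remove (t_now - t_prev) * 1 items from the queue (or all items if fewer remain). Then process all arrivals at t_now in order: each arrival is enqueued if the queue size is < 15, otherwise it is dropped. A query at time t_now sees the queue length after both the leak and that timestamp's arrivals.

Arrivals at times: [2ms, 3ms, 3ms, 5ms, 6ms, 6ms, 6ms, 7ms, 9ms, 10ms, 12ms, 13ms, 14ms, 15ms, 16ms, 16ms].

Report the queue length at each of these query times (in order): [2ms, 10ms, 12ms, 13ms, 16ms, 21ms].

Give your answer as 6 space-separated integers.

Answer: 1 2 1 1 2 0

Derivation:
Queue lengths at query times:
  query t=2ms: backlog = 1
  query t=10ms: backlog = 2
  query t=12ms: backlog = 1
  query t=13ms: backlog = 1
  query t=16ms: backlog = 2
  query t=21ms: backlog = 0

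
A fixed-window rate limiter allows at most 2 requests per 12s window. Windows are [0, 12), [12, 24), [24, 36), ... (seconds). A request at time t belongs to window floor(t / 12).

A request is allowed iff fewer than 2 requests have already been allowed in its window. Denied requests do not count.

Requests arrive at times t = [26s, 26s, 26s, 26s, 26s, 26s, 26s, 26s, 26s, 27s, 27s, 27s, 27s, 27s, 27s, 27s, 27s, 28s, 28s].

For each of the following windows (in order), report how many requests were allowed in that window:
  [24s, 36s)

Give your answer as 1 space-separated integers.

Processing requests:
  req#1 t=26s (window 2): ALLOW
  req#2 t=26s (window 2): ALLOW
  req#3 t=26s (window 2): DENY
  req#4 t=26s (window 2): DENY
  req#5 t=26s (window 2): DENY
  req#6 t=26s (window 2): DENY
  req#7 t=26s (window 2): DENY
  req#8 t=26s (window 2): DENY
  req#9 t=26s (window 2): DENY
  req#10 t=27s (window 2): DENY
  req#11 t=27s (window 2): DENY
  req#12 t=27s (window 2): DENY
  req#13 t=27s (window 2): DENY
  req#14 t=27s (window 2): DENY
  req#15 t=27s (window 2): DENY
  req#16 t=27s (window 2): DENY
  req#17 t=27s (window 2): DENY
  req#18 t=28s (window 2): DENY
  req#19 t=28s (window 2): DENY

Allowed counts by window: 2

Answer: 2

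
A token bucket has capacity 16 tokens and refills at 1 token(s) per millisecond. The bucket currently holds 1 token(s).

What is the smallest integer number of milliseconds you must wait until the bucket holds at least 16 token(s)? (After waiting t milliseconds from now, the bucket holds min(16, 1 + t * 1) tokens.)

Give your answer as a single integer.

Answer: 15

Derivation:
Need 1 + t * 1 >= 16, so t >= 15/1.
Smallest integer t = ceil(15/1) = 15.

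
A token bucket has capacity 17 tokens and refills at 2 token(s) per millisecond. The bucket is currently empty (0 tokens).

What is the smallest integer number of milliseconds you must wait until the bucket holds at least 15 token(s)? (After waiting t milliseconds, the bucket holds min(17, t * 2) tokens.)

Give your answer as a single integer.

Answer: 8

Derivation:
Need t * 2 >= 15, so t >= 15/2.
Smallest integer t = ceil(15/2) = 8.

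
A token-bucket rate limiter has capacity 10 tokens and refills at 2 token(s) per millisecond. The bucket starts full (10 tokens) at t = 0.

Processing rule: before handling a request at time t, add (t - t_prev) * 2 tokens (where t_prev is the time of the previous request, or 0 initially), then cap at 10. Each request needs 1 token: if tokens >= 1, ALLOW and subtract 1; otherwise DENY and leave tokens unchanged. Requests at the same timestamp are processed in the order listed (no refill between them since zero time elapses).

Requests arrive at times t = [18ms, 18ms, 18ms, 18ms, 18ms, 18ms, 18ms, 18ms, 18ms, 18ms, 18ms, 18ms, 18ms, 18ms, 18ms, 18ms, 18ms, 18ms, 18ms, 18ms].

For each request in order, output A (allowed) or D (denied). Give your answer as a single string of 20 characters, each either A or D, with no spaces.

Answer: AAAAAAAAAADDDDDDDDDD

Derivation:
Simulating step by step:
  req#1 t=18ms: ALLOW
  req#2 t=18ms: ALLOW
  req#3 t=18ms: ALLOW
  req#4 t=18ms: ALLOW
  req#5 t=18ms: ALLOW
  req#6 t=18ms: ALLOW
  req#7 t=18ms: ALLOW
  req#8 t=18ms: ALLOW
  req#9 t=18ms: ALLOW
  req#10 t=18ms: ALLOW
  req#11 t=18ms: DENY
  req#12 t=18ms: DENY
  req#13 t=18ms: DENY
  req#14 t=18ms: DENY
  req#15 t=18ms: DENY
  req#16 t=18ms: DENY
  req#17 t=18ms: DENY
  req#18 t=18ms: DENY
  req#19 t=18ms: DENY
  req#20 t=18ms: DENY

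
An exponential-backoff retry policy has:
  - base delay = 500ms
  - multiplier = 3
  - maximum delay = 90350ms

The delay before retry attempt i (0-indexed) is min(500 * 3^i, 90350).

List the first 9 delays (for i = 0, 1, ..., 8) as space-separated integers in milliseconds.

Computing each delay:
  i=0: min(500*3^0, 90350) = 500
  i=1: min(500*3^1, 90350) = 1500
  i=2: min(500*3^2, 90350) = 4500
  i=3: min(500*3^3, 90350) = 13500
  i=4: min(500*3^4, 90350) = 40500
  i=5: min(500*3^5, 90350) = 90350
  i=6: min(500*3^6, 90350) = 90350
  i=7: min(500*3^7, 90350) = 90350
  i=8: min(500*3^8, 90350) = 90350

Answer: 500 1500 4500 13500 40500 90350 90350 90350 90350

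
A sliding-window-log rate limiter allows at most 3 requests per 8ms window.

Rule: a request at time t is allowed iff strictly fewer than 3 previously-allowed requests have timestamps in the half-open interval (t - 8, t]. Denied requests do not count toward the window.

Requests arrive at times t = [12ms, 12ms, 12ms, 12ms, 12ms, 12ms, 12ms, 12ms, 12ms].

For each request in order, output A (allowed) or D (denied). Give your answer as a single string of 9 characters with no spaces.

Answer: AAADDDDDD

Derivation:
Tracking allowed requests in the window:
  req#1 t=12ms: ALLOW
  req#2 t=12ms: ALLOW
  req#3 t=12ms: ALLOW
  req#4 t=12ms: DENY
  req#5 t=12ms: DENY
  req#6 t=12ms: DENY
  req#7 t=12ms: DENY
  req#8 t=12ms: DENY
  req#9 t=12ms: DENY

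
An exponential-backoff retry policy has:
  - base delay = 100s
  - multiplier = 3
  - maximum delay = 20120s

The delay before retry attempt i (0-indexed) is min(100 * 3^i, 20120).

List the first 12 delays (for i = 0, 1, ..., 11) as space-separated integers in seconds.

Computing each delay:
  i=0: min(100*3^0, 20120) = 100
  i=1: min(100*3^1, 20120) = 300
  i=2: min(100*3^2, 20120) = 900
  i=3: min(100*3^3, 20120) = 2700
  i=4: min(100*3^4, 20120) = 8100
  i=5: min(100*3^5, 20120) = 20120
  i=6: min(100*3^6, 20120) = 20120
  i=7: min(100*3^7, 20120) = 20120
  i=8: min(100*3^8, 20120) = 20120
  i=9: min(100*3^9, 20120) = 20120
  i=10: min(100*3^10, 20120) = 20120
  i=11: min(100*3^11, 20120) = 20120

Answer: 100 300 900 2700 8100 20120 20120 20120 20120 20120 20120 20120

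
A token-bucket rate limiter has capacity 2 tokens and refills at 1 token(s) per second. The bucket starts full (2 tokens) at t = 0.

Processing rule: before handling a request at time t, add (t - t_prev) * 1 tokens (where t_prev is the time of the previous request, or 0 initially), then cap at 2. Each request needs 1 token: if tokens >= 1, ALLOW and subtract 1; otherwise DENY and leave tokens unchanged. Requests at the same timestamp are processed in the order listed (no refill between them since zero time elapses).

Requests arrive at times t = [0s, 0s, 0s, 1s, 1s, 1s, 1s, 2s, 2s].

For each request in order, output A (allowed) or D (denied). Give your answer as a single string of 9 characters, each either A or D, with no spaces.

Simulating step by step:
  req#1 t=0s: ALLOW
  req#2 t=0s: ALLOW
  req#3 t=0s: DENY
  req#4 t=1s: ALLOW
  req#5 t=1s: DENY
  req#6 t=1s: DENY
  req#7 t=1s: DENY
  req#8 t=2s: ALLOW
  req#9 t=2s: DENY

Answer: AADADDDAD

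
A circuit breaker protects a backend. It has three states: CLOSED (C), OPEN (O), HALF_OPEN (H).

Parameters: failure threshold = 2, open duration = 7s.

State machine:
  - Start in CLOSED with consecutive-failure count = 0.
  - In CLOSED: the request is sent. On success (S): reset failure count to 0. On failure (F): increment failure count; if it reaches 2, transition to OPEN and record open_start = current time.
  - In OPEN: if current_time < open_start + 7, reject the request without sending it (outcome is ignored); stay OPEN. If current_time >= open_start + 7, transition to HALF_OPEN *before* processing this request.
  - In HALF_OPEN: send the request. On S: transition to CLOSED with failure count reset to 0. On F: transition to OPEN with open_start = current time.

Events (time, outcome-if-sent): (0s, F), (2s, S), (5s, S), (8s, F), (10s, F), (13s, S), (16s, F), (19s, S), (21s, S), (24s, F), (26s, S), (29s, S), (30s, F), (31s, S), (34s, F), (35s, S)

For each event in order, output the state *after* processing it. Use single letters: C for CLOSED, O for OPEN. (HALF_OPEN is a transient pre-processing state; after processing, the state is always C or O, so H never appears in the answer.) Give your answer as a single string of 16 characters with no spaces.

State after each event:
  event#1 t=0s outcome=F: state=CLOSED
  event#2 t=2s outcome=S: state=CLOSED
  event#3 t=5s outcome=S: state=CLOSED
  event#4 t=8s outcome=F: state=CLOSED
  event#5 t=10s outcome=F: state=OPEN
  event#6 t=13s outcome=S: state=OPEN
  event#7 t=16s outcome=F: state=OPEN
  event#8 t=19s outcome=S: state=CLOSED
  event#9 t=21s outcome=S: state=CLOSED
  event#10 t=24s outcome=F: state=CLOSED
  event#11 t=26s outcome=S: state=CLOSED
  event#12 t=29s outcome=S: state=CLOSED
  event#13 t=30s outcome=F: state=CLOSED
  event#14 t=31s outcome=S: state=CLOSED
  event#15 t=34s outcome=F: state=CLOSED
  event#16 t=35s outcome=S: state=CLOSED

Answer: CCCCOOOCCCCCCCCC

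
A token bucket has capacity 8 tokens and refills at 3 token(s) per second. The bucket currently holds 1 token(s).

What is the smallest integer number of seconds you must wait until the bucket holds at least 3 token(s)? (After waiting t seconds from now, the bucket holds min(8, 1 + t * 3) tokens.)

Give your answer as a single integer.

Need 1 + t * 3 >= 3, so t >= 2/3.
Smallest integer t = ceil(2/3) = 1.

Answer: 1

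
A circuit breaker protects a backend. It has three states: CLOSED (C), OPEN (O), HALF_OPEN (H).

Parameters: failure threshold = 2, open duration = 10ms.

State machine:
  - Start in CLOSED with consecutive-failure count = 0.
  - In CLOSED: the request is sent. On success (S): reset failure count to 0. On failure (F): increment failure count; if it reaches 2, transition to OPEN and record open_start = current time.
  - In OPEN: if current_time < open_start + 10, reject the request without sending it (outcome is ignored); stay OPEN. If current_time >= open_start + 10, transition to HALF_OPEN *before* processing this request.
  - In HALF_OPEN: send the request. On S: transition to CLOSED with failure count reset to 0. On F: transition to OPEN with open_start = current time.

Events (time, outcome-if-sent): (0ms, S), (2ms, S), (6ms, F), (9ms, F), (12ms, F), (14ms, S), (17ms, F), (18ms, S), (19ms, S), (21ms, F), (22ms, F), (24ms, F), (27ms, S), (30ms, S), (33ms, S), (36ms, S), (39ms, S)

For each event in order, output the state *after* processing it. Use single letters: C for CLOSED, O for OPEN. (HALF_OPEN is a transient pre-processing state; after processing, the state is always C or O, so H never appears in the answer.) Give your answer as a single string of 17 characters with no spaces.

State after each event:
  event#1 t=0ms outcome=S: state=CLOSED
  event#2 t=2ms outcome=S: state=CLOSED
  event#3 t=6ms outcome=F: state=CLOSED
  event#4 t=9ms outcome=F: state=OPEN
  event#5 t=12ms outcome=F: state=OPEN
  event#6 t=14ms outcome=S: state=OPEN
  event#7 t=17ms outcome=F: state=OPEN
  event#8 t=18ms outcome=S: state=OPEN
  event#9 t=19ms outcome=S: state=CLOSED
  event#10 t=21ms outcome=F: state=CLOSED
  event#11 t=22ms outcome=F: state=OPEN
  event#12 t=24ms outcome=F: state=OPEN
  event#13 t=27ms outcome=S: state=OPEN
  event#14 t=30ms outcome=S: state=OPEN
  event#15 t=33ms outcome=S: state=CLOSED
  event#16 t=36ms outcome=S: state=CLOSED
  event#17 t=39ms outcome=S: state=CLOSED

Answer: CCCOOOOOCCOOOOCCC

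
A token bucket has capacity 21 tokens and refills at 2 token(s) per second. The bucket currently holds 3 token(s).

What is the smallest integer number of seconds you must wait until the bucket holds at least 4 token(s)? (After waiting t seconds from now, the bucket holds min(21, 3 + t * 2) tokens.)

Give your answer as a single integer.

Answer: 1

Derivation:
Need 3 + t * 2 >= 4, so t >= 1/2.
Smallest integer t = ceil(1/2) = 1.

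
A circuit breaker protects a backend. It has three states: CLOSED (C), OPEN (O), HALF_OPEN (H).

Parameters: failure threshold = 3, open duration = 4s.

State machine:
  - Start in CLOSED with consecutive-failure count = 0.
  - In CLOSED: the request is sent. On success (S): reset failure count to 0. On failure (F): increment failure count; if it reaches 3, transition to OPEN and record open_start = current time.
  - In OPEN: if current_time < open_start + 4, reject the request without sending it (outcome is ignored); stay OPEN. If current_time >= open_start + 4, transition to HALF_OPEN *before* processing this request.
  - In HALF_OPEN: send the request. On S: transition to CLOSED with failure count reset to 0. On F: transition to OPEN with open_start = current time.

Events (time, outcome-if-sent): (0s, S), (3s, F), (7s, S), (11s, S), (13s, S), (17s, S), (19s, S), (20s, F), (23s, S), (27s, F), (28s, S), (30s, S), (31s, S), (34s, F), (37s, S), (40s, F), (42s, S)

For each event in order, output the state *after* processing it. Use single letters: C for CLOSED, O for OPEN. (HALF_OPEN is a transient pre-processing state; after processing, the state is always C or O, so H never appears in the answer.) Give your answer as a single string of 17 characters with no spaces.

State after each event:
  event#1 t=0s outcome=S: state=CLOSED
  event#2 t=3s outcome=F: state=CLOSED
  event#3 t=7s outcome=S: state=CLOSED
  event#4 t=11s outcome=S: state=CLOSED
  event#5 t=13s outcome=S: state=CLOSED
  event#6 t=17s outcome=S: state=CLOSED
  event#7 t=19s outcome=S: state=CLOSED
  event#8 t=20s outcome=F: state=CLOSED
  event#9 t=23s outcome=S: state=CLOSED
  event#10 t=27s outcome=F: state=CLOSED
  event#11 t=28s outcome=S: state=CLOSED
  event#12 t=30s outcome=S: state=CLOSED
  event#13 t=31s outcome=S: state=CLOSED
  event#14 t=34s outcome=F: state=CLOSED
  event#15 t=37s outcome=S: state=CLOSED
  event#16 t=40s outcome=F: state=CLOSED
  event#17 t=42s outcome=S: state=CLOSED

Answer: CCCCCCCCCCCCCCCCC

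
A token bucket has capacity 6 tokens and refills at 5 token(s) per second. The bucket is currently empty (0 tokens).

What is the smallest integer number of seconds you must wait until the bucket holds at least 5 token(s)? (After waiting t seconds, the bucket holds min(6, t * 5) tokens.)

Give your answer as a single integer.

Need t * 5 >= 5, so t >= 5/5.
Smallest integer t = ceil(5/5) = 1.

Answer: 1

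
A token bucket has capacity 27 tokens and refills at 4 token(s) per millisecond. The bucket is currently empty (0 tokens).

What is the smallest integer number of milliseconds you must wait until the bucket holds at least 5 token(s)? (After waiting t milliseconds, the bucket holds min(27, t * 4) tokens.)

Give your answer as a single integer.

Need t * 4 >= 5, so t >= 5/4.
Smallest integer t = ceil(5/4) = 2.

Answer: 2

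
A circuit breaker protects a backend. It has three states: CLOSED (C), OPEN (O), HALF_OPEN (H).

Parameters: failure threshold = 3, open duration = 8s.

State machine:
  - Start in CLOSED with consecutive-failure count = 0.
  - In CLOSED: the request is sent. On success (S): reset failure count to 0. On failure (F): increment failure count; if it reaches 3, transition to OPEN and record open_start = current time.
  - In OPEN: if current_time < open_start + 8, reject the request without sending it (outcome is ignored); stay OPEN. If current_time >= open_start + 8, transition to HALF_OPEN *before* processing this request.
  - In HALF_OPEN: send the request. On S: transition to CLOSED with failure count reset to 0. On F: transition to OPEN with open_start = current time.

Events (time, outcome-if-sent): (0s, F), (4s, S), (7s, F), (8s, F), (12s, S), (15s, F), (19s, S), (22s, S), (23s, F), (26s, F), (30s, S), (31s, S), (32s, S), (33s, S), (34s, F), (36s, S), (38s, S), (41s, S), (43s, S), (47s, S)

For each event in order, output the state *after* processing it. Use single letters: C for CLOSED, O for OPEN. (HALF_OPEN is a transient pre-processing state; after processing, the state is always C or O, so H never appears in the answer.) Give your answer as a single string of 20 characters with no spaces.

State after each event:
  event#1 t=0s outcome=F: state=CLOSED
  event#2 t=4s outcome=S: state=CLOSED
  event#3 t=7s outcome=F: state=CLOSED
  event#4 t=8s outcome=F: state=CLOSED
  event#5 t=12s outcome=S: state=CLOSED
  event#6 t=15s outcome=F: state=CLOSED
  event#7 t=19s outcome=S: state=CLOSED
  event#8 t=22s outcome=S: state=CLOSED
  event#9 t=23s outcome=F: state=CLOSED
  event#10 t=26s outcome=F: state=CLOSED
  event#11 t=30s outcome=S: state=CLOSED
  event#12 t=31s outcome=S: state=CLOSED
  event#13 t=32s outcome=S: state=CLOSED
  event#14 t=33s outcome=S: state=CLOSED
  event#15 t=34s outcome=F: state=CLOSED
  event#16 t=36s outcome=S: state=CLOSED
  event#17 t=38s outcome=S: state=CLOSED
  event#18 t=41s outcome=S: state=CLOSED
  event#19 t=43s outcome=S: state=CLOSED
  event#20 t=47s outcome=S: state=CLOSED

Answer: CCCCCCCCCCCCCCCCCCCC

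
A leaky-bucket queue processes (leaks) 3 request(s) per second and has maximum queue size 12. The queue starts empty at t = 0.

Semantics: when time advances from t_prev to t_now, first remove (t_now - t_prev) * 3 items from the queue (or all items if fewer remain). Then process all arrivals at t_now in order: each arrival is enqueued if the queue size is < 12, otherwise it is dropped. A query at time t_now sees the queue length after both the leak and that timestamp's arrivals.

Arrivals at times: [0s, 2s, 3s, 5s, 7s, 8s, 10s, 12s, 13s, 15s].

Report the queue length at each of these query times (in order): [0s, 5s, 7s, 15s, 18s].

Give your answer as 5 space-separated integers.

Answer: 1 1 1 1 0

Derivation:
Queue lengths at query times:
  query t=0s: backlog = 1
  query t=5s: backlog = 1
  query t=7s: backlog = 1
  query t=15s: backlog = 1
  query t=18s: backlog = 0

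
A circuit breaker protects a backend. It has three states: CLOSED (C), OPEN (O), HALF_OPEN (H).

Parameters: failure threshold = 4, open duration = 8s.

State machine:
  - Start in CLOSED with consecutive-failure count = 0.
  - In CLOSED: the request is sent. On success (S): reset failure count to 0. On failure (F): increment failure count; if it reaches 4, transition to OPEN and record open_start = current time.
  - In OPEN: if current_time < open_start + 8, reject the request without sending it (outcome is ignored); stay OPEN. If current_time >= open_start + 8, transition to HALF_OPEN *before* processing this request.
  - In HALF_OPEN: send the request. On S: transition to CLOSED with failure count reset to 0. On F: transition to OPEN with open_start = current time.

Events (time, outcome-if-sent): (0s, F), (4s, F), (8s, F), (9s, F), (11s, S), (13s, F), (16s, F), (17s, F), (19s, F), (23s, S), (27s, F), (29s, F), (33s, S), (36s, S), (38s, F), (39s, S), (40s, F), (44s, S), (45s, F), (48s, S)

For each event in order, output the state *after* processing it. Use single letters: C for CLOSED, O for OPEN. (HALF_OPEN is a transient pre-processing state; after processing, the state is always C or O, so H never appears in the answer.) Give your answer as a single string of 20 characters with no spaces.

Answer: CCCOOOOOOOOOOCCCCCCC

Derivation:
State after each event:
  event#1 t=0s outcome=F: state=CLOSED
  event#2 t=4s outcome=F: state=CLOSED
  event#3 t=8s outcome=F: state=CLOSED
  event#4 t=9s outcome=F: state=OPEN
  event#5 t=11s outcome=S: state=OPEN
  event#6 t=13s outcome=F: state=OPEN
  event#7 t=16s outcome=F: state=OPEN
  event#8 t=17s outcome=F: state=OPEN
  event#9 t=19s outcome=F: state=OPEN
  event#10 t=23s outcome=S: state=OPEN
  event#11 t=27s outcome=F: state=OPEN
  event#12 t=29s outcome=F: state=OPEN
  event#13 t=33s outcome=S: state=OPEN
  event#14 t=36s outcome=S: state=CLOSED
  event#15 t=38s outcome=F: state=CLOSED
  event#16 t=39s outcome=S: state=CLOSED
  event#17 t=40s outcome=F: state=CLOSED
  event#18 t=44s outcome=S: state=CLOSED
  event#19 t=45s outcome=F: state=CLOSED
  event#20 t=48s outcome=S: state=CLOSED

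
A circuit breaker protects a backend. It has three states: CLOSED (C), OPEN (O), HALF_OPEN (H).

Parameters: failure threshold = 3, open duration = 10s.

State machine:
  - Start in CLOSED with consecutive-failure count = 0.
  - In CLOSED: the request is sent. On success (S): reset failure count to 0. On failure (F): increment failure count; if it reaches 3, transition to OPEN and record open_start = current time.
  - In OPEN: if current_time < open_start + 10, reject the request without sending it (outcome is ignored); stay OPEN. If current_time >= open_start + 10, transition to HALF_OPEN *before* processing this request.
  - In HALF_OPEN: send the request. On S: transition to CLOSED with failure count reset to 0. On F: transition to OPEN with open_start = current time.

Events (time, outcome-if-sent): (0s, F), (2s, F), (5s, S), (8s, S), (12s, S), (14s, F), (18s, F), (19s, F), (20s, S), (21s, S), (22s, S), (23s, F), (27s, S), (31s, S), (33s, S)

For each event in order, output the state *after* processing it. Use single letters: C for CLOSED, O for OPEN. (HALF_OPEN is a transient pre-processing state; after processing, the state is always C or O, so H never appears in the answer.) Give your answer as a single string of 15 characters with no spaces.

Answer: CCCCCCCOOOOOOCC

Derivation:
State after each event:
  event#1 t=0s outcome=F: state=CLOSED
  event#2 t=2s outcome=F: state=CLOSED
  event#3 t=5s outcome=S: state=CLOSED
  event#4 t=8s outcome=S: state=CLOSED
  event#5 t=12s outcome=S: state=CLOSED
  event#6 t=14s outcome=F: state=CLOSED
  event#7 t=18s outcome=F: state=CLOSED
  event#8 t=19s outcome=F: state=OPEN
  event#9 t=20s outcome=S: state=OPEN
  event#10 t=21s outcome=S: state=OPEN
  event#11 t=22s outcome=S: state=OPEN
  event#12 t=23s outcome=F: state=OPEN
  event#13 t=27s outcome=S: state=OPEN
  event#14 t=31s outcome=S: state=CLOSED
  event#15 t=33s outcome=S: state=CLOSED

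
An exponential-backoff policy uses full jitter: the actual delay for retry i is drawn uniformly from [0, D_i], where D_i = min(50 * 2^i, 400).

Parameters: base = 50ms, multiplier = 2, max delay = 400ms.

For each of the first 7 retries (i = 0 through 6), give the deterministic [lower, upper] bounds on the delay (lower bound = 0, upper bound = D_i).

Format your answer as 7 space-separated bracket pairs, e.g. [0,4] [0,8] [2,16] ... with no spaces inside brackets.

Computing bounds per retry:
  i=0: D_i=min(50*2^0,400)=50, bounds=[0,50]
  i=1: D_i=min(50*2^1,400)=100, bounds=[0,100]
  i=2: D_i=min(50*2^2,400)=200, bounds=[0,200]
  i=3: D_i=min(50*2^3,400)=400, bounds=[0,400]
  i=4: D_i=min(50*2^4,400)=400, bounds=[0,400]
  i=5: D_i=min(50*2^5,400)=400, bounds=[0,400]
  i=6: D_i=min(50*2^6,400)=400, bounds=[0,400]

Answer: [0,50] [0,100] [0,200] [0,400] [0,400] [0,400] [0,400]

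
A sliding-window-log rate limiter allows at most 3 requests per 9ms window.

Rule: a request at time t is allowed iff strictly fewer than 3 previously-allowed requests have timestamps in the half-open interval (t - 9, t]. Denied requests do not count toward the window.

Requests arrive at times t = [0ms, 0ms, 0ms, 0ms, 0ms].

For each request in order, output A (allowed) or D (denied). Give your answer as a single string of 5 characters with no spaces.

Tracking allowed requests in the window:
  req#1 t=0ms: ALLOW
  req#2 t=0ms: ALLOW
  req#3 t=0ms: ALLOW
  req#4 t=0ms: DENY
  req#5 t=0ms: DENY

Answer: AAADD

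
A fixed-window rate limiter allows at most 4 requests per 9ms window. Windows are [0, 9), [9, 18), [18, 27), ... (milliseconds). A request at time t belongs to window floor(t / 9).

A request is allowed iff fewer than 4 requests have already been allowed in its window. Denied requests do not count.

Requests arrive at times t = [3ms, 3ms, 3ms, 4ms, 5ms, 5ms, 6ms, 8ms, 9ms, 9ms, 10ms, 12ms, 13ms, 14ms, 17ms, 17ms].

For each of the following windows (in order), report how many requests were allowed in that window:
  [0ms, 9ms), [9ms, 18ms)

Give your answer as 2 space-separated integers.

Answer: 4 4

Derivation:
Processing requests:
  req#1 t=3ms (window 0): ALLOW
  req#2 t=3ms (window 0): ALLOW
  req#3 t=3ms (window 0): ALLOW
  req#4 t=4ms (window 0): ALLOW
  req#5 t=5ms (window 0): DENY
  req#6 t=5ms (window 0): DENY
  req#7 t=6ms (window 0): DENY
  req#8 t=8ms (window 0): DENY
  req#9 t=9ms (window 1): ALLOW
  req#10 t=9ms (window 1): ALLOW
  req#11 t=10ms (window 1): ALLOW
  req#12 t=12ms (window 1): ALLOW
  req#13 t=13ms (window 1): DENY
  req#14 t=14ms (window 1): DENY
  req#15 t=17ms (window 1): DENY
  req#16 t=17ms (window 1): DENY

Allowed counts by window: 4 4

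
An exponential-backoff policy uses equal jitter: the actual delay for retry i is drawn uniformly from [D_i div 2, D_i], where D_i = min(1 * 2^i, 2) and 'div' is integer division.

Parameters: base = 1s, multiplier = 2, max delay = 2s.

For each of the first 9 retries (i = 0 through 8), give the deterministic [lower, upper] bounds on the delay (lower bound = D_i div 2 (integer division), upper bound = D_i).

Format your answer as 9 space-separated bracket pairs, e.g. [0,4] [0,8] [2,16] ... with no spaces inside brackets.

Computing bounds per retry:
  i=0: D_i=min(1*2^0,2)=1, bounds=[0,1]
  i=1: D_i=min(1*2^1,2)=2, bounds=[1,2]
  i=2: D_i=min(1*2^2,2)=2, bounds=[1,2]
  i=3: D_i=min(1*2^3,2)=2, bounds=[1,2]
  i=4: D_i=min(1*2^4,2)=2, bounds=[1,2]
  i=5: D_i=min(1*2^5,2)=2, bounds=[1,2]
  i=6: D_i=min(1*2^6,2)=2, bounds=[1,2]
  i=7: D_i=min(1*2^7,2)=2, bounds=[1,2]
  i=8: D_i=min(1*2^8,2)=2, bounds=[1,2]

Answer: [0,1] [1,2] [1,2] [1,2] [1,2] [1,2] [1,2] [1,2] [1,2]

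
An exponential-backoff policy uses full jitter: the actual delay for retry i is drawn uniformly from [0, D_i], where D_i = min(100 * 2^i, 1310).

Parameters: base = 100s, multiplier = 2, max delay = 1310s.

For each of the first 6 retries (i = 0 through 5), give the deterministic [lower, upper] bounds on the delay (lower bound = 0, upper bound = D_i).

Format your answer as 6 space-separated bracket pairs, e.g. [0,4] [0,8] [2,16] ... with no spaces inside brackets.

Answer: [0,100] [0,200] [0,400] [0,800] [0,1310] [0,1310]

Derivation:
Computing bounds per retry:
  i=0: D_i=min(100*2^0,1310)=100, bounds=[0,100]
  i=1: D_i=min(100*2^1,1310)=200, bounds=[0,200]
  i=2: D_i=min(100*2^2,1310)=400, bounds=[0,400]
  i=3: D_i=min(100*2^3,1310)=800, bounds=[0,800]
  i=4: D_i=min(100*2^4,1310)=1310, bounds=[0,1310]
  i=5: D_i=min(100*2^5,1310)=1310, bounds=[0,1310]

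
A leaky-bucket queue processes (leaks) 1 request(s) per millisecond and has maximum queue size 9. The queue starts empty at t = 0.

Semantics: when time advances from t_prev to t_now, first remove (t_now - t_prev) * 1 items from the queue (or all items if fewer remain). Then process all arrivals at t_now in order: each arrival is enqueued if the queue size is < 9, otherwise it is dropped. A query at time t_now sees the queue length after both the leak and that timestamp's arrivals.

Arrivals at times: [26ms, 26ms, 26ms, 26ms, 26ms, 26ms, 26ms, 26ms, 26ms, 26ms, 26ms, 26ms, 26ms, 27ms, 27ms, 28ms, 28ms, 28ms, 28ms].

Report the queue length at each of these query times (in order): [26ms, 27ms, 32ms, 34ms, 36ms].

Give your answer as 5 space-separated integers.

Queue lengths at query times:
  query t=26ms: backlog = 9
  query t=27ms: backlog = 9
  query t=32ms: backlog = 5
  query t=34ms: backlog = 3
  query t=36ms: backlog = 1

Answer: 9 9 5 3 1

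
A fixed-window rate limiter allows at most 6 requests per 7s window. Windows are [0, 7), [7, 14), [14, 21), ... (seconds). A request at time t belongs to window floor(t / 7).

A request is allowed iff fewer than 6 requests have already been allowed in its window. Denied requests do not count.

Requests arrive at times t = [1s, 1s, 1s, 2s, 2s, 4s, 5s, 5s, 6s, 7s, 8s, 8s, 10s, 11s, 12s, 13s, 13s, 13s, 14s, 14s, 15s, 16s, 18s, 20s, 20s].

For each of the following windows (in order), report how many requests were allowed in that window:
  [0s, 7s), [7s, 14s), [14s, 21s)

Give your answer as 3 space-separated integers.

Answer: 6 6 6

Derivation:
Processing requests:
  req#1 t=1s (window 0): ALLOW
  req#2 t=1s (window 0): ALLOW
  req#3 t=1s (window 0): ALLOW
  req#4 t=2s (window 0): ALLOW
  req#5 t=2s (window 0): ALLOW
  req#6 t=4s (window 0): ALLOW
  req#7 t=5s (window 0): DENY
  req#8 t=5s (window 0): DENY
  req#9 t=6s (window 0): DENY
  req#10 t=7s (window 1): ALLOW
  req#11 t=8s (window 1): ALLOW
  req#12 t=8s (window 1): ALLOW
  req#13 t=10s (window 1): ALLOW
  req#14 t=11s (window 1): ALLOW
  req#15 t=12s (window 1): ALLOW
  req#16 t=13s (window 1): DENY
  req#17 t=13s (window 1): DENY
  req#18 t=13s (window 1): DENY
  req#19 t=14s (window 2): ALLOW
  req#20 t=14s (window 2): ALLOW
  req#21 t=15s (window 2): ALLOW
  req#22 t=16s (window 2): ALLOW
  req#23 t=18s (window 2): ALLOW
  req#24 t=20s (window 2): ALLOW
  req#25 t=20s (window 2): DENY

Allowed counts by window: 6 6 6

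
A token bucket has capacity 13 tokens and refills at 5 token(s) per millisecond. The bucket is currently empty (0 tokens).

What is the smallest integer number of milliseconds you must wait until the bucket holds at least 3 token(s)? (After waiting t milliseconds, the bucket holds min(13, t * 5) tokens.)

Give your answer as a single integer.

Need t * 5 >= 3, so t >= 3/5.
Smallest integer t = ceil(3/5) = 1.

Answer: 1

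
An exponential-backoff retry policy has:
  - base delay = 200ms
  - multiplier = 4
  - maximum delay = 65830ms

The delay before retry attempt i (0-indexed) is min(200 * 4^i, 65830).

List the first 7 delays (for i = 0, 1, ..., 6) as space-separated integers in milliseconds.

Answer: 200 800 3200 12800 51200 65830 65830

Derivation:
Computing each delay:
  i=0: min(200*4^0, 65830) = 200
  i=1: min(200*4^1, 65830) = 800
  i=2: min(200*4^2, 65830) = 3200
  i=3: min(200*4^3, 65830) = 12800
  i=4: min(200*4^4, 65830) = 51200
  i=5: min(200*4^5, 65830) = 65830
  i=6: min(200*4^6, 65830) = 65830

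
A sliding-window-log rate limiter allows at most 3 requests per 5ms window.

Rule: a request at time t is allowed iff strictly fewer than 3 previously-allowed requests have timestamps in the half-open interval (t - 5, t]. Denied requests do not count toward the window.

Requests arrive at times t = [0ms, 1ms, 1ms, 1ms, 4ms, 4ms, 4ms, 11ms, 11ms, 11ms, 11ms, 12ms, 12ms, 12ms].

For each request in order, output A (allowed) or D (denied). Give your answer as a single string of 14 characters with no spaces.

Tracking allowed requests in the window:
  req#1 t=0ms: ALLOW
  req#2 t=1ms: ALLOW
  req#3 t=1ms: ALLOW
  req#4 t=1ms: DENY
  req#5 t=4ms: DENY
  req#6 t=4ms: DENY
  req#7 t=4ms: DENY
  req#8 t=11ms: ALLOW
  req#9 t=11ms: ALLOW
  req#10 t=11ms: ALLOW
  req#11 t=11ms: DENY
  req#12 t=12ms: DENY
  req#13 t=12ms: DENY
  req#14 t=12ms: DENY

Answer: AAADDDDAAADDDD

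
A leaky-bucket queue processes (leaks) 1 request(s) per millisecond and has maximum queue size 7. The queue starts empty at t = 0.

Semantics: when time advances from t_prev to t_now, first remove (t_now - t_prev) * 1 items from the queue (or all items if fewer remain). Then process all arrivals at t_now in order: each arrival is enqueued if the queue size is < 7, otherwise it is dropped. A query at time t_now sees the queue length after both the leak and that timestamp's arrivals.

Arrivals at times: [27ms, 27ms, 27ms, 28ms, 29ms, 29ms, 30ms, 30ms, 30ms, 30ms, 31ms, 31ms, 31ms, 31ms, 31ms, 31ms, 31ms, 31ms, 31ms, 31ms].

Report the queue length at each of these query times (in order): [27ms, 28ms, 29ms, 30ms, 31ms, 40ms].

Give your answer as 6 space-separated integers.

Answer: 3 3 4 7 7 0

Derivation:
Queue lengths at query times:
  query t=27ms: backlog = 3
  query t=28ms: backlog = 3
  query t=29ms: backlog = 4
  query t=30ms: backlog = 7
  query t=31ms: backlog = 7
  query t=40ms: backlog = 0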